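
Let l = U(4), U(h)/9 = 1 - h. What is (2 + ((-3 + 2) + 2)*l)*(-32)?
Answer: 800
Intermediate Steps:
U(h) = 9 - 9*h (U(h) = 9*(1 - h) = 9 - 9*h)
l = -27 (l = 9 - 9*4 = 9 - 36 = -27)
(2 + ((-3 + 2) + 2)*l)*(-32) = (2 + ((-3 + 2) + 2)*(-27))*(-32) = (2 + (-1 + 2)*(-27))*(-32) = (2 + 1*(-27))*(-32) = (2 - 27)*(-32) = -25*(-32) = 800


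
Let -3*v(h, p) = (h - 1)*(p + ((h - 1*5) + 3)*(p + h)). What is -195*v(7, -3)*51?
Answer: 338130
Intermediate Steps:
v(h, p) = -(-1 + h)*(p + (-2 + h)*(h + p))/3 (v(h, p) = -(h - 1)*(p + ((h - 1*5) + 3)*(p + h))/3 = -(-1 + h)*(p + ((h - 5) + 3)*(h + p))/3 = -(-1 + h)*(p + ((-5 + h) + 3)*(h + p))/3 = -(-1 + h)*(p + (-2 + h)*(h + p))/3)
-195*v(7, -3)*51 = -195*(7² - ⅔*7 - ⅓*(-3) - ⅓*7³ - ⅓*(-3)*7² + (⅔)*7*(-3))*51 = -195*(49 - 14/3 + 1 - ⅓*343 - ⅓*(-3)*49 - 14)*51 = -195*(49 - 14/3 + 1 - 343/3 + 49 - 14)*51 = -195*(-34)*51 = 6630*51 = 338130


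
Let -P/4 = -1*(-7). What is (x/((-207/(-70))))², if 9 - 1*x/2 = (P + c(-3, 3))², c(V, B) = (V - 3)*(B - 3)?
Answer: 11772250000/42849 ≈ 2.7474e+5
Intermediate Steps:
P = -28 (P = -(-4)*(-7) = -4*7 = -28)
c(V, B) = (-3 + B)*(-3 + V) (c(V, B) = (-3 + V)*(-3 + B) = (-3 + B)*(-3 + V))
x = -1550 (x = 18 - 2*(-28 + (9 - 3*3 - 3*(-3) + 3*(-3)))² = 18 - 2*(-28 + (9 - 9 + 9 - 9))² = 18 - 2*(-28 + 0)² = 18 - 2*(-28)² = 18 - 2*784 = 18 - 1568 = -1550)
(x/((-207/(-70))))² = (-1550/((-207/(-70))))² = (-1550/((-207*(-1/70))))² = (-1550/207/70)² = (-1550*70/207)² = (-108500/207)² = 11772250000/42849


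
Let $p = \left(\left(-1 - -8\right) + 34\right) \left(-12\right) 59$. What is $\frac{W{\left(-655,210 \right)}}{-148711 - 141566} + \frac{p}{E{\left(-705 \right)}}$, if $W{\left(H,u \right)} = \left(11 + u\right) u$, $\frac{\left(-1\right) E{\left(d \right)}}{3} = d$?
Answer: $- \frac{24285806}{1749105} \approx -13.885$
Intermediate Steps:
$E{\left(d \right)} = - 3 d$
$W{\left(H,u \right)} = u \left(11 + u\right)$
$p = -29028$ ($p = \left(\left(-1 + 8\right) + 34\right) \left(-12\right) 59 = \left(7 + 34\right) \left(-12\right) 59 = 41 \left(-12\right) 59 = \left(-492\right) 59 = -29028$)
$\frac{W{\left(-655,210 \right)}}{-148711 - 141566} + \frac{p}{E{\left(-705 \right)}} = \frac{210 \left(11 + 210\right)}{-148711 - 141566} - \frac{29028}{\left(-3\right) \left(-705\right)} = \frac{210 \cdot 221}{-290277} - \frac{29028}{2115} = 46410 \left(- \frac{1}{290277}\right) - \frac{9676}{705} = - \frac{1190}{7443} - \frac{9676}{705} = - \frac{24285806}{1749105}$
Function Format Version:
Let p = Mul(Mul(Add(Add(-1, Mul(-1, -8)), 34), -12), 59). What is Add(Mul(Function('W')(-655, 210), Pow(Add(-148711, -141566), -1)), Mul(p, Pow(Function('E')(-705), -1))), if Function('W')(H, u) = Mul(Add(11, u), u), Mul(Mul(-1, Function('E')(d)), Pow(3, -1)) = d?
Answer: Rational(-24285806, 1749105) ≈ -13.885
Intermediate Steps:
Function('E')(d) = Mul(-3, d)
Function('W')(H, u) = Mul(u, Add(11, u))
p = -29028 (p = Mul(Mul(Add(Add(-1, 8), 34), -12), 59) = Mul(Mul(Add(7, 34), -12), 59) = Mul(Mul(41, -12), 59) = Mul(-492, 59) = -29028)
Add(Mul(Function('W')(-655, 210), Pow(Add(-148711, -141566), -1)), Mul(p, Pow(Function('E')(-705), -1))) = Add(Mul(Mul(210, Add(11, 210)), Pow(Add(-148711, -141566), -1)), Mul(-29028, Pow(Mul(-3, -705), -1))) = Add(Mul(Mul(210, 221), Pow(-290277, -1)), Mul(-29028, Pow(2115, -1))) = Add(Mul(46410, Rational(-1, 290277)), Mul(-29028, Rational(1, 2115))) = Add(Rational(-1190, 7443), Rational(-9676, 705)) = Rational(-24285806, 1749105)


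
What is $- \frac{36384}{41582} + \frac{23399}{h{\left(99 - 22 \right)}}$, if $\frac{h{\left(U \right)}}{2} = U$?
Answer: $\frac{483687041}{3201814} \approx 151.07$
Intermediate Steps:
$h{\left(U \right)} = 2 U$
$- \frac{36384}{41582} + \frac{23399}{h{\left(99 - 22 \right)}} = - \frac{36384}{41582} + \frac{23399}{2 \left(99 - 22\right)} = \left(-36384\right) \frac{1}{41582} + \frac{23399}{2 \left(99 - 22\right)} = - \frac{18192}{20791} + \frac{23399}{2 \cdot 77} = - \frac{18192}{20791} + \frac{23399}{154} = \frac{483687041}{3201814}$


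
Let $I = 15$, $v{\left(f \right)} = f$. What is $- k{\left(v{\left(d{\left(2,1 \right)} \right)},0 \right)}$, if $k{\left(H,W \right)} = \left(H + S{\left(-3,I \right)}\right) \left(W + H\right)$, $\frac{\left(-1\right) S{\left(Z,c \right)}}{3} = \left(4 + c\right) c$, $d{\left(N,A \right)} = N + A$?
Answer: $2556$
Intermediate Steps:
$d{\left(N,A \right)} = A + N$
$S{\left(Z,c \right)} = - 3 c \left(4 + c\right)$ ($S{\left(Z,c \right)} = - 3 \left(4 + c\right) c = - 3 c \left(4 + c\right)$)
$k{\left(H,W \right)} = \left(-855 + H\right) \left(H + W\right)$ ($k{\left(H,W \right)} = \left(H - 45 \left(4 + 15\right)\right) \left(W + H\right) = \left(H - 45 \cdot 19\right) \left(H + W\right) = \left(H - 855\right) \left(H + W\right) = \left(-855 + H\right) \left(H + W\right)$)
$- k{\left(v{\left(d{\left(2,1 \right)} \right)},0 \right)} = - (\left(1 + 2\right)^{2} - 855 \left(1 + 2\right) - 0 + \left(1 + 2\right) 0) = - (3^{2} - 2565 + 0 + 3 \cdot 0) = - (9 - 2565 + 0 + 0) = \left(-1\right) \left(-2556\right) = 2556$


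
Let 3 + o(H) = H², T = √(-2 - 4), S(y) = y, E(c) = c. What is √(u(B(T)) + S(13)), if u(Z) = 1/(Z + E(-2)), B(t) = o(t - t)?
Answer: 8*√5/5 ≈ 3.5777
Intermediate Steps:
T = I*√6 (T = √(-6) = I*√6 ≈ 2.4495*I)
o(H) = -3 + H²
B(t) = -3 (B(t) = -3 + (t - t)² = -3 + 0² = -3 + 0 = -3)
u(Z) = 1/(-2 + Z) (u(Z) = 1/(Z - 2) = 1/(-2 + Z))
√(u(B(T)) + S(13)) = √(1/(-2 - 3) + 13) = √(1/(-5) + 13) = √(-⅕ + 13) = √(64/5) = 8*√5/5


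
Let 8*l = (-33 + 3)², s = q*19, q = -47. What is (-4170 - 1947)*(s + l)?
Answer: 9548637/2 ≈ 4.7743e+6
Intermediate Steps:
s = -893 (s = -47*19 = -893)
l = 225/2 (l = (-33 + 3)²/8 = (⅛)*(-30)² = (⅛)*900 = 225/2 ≈ 112.50)
(-4170 - 1947)*(s + l) = (-4170 - 1947)*(-893 + 225/2) = -6117*(-1561/2) = 9548637/2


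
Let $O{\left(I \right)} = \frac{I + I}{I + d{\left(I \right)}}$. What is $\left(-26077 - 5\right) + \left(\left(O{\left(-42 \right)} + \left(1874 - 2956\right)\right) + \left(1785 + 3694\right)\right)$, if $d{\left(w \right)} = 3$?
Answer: $- \frac{281877}{13} \approx -21683.0$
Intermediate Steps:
$O{\left(I \right)} = \frac{2 I}{3 + I}$ ($O{\left(I \right)} = \frac{I + I}{I + 3} = \frac{2 I}{3 + I}$)
$\left(-26077 - 5\right) + \left(\left(O{\left(-42 \right)} + \left(1874 - 2956\right)\right) + \left(1785 + 3694\right)\right) = \left(-26077 - 5\right) + \left(\left(2 \left(-42\right) \frac{1}{3 - 42} + \left(1874 - 2956\right)\right) + \left(1785 + 3694\right)\right) = -26082 + \left(\left(2 \left(-42\right) \frac{1}{-39} - 1082\right) + 5479\right) = -26082 + \left(\left(2 \left(-42\right) \left(- \frac{1}{39}\right) - 1082\right) + 5479\right) = -26082 + \left(\left(\frac{28}{13} - 1082\right) + 5479\right) = -26082 + \left(- \frac{14038}{13} + 5479\right) = -26082 + \frac{57189}{13} = - \frac{281877}{13}$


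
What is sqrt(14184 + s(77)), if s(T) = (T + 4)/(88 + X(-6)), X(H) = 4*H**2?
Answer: 3*sqrt(21207178)/116 ≈ 119.10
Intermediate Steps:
s(T) = 1/58 + T/232 (s(T) = (T + 4)/(88 + 4*(-6)**2) = (4 + T)/(88 + 4*36) = (4 + T)/(88 + 144) = (4 + T)/232 = (4 + T)*(1/232) = 1/58 + T/232)
sqrt(14184 + s(77)) = sqrt(14184 + (1/58 + (1/232)*77)) = sqrt(14184 + (1/58 + 77/232)) = sqrt(14184 + 81/232) = sqrt(3290769/232) = 3*sqrt(21207178)/116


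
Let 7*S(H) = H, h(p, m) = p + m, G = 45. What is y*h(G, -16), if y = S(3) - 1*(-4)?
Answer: 899/7 ≈ 128.43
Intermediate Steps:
h(p, m) = m + p
S(H) = H/7
y = 31/7 (y = (1/7)*3 - 1*(-4) = 3/7 + 4 = 31/7 ≈ 4.4286)
y*h(G, -16) = 31*(-16 + 45)/7 = (31/7)*29 = 899/7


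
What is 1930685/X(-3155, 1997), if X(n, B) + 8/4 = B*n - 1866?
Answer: -1930685/6302403 ≈ -0.30634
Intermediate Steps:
X(n, B) = -1868 + B*n (X(n, B) = -2 + (B*n - 1866) = -2 + (-1866 + B*n) = -1868 + B*n)
1930685/X(-3155, 1997) = 1930685/(-1868 + 1997*(-3155)) = 1930685/(-1868 - 6300535) = 1930685/(-6302403) = 1930685*(-1/6302403) = -1930685/6302403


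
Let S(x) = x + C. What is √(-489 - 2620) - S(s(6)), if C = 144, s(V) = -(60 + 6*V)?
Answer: -48 + I*√3109 ≈ -48.0 + 55.758*I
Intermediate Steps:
s(V) = -60 - 6*V (s(V) = -(60 + 6*V) = -6*(10 + V) = -60 - 6*V)
S(x) = 144 + x (S(x) = x + 144 = 144 + x)
√(-489 - 2620) - S(s(6)) = √(-489 - 2620) - (144 + (-60 - 6*6)) = √(-3109) - (144 + (-60 - 36)) = I*√3109 - (144 - 96) = I*√3109 - 1*48 = I*√3109 - 48 = -48 + I*√3109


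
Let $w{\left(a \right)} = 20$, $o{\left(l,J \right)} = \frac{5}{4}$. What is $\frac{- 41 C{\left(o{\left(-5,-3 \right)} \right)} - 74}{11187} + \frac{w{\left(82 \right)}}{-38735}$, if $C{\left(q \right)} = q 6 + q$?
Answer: $- \frac{4529683}{115554252} \approx -0.0392$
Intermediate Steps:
$o{\left(l,J \right)} = \frac{5}{4}$ ($o{\left(l,J \right)} = 5 \cdot \frac{1}{4} = \frac{5}{4}$)
$C{\left(q \right)} = 7 q$ ($C{\left(q \right)} = 6 q + q = 7 q$)
$\frac{- 41 C{\left(o{\left(-5,-3 \right)} \right)} - 74}{11187} + \frac{w{\left(82 \right)}}{-38735} = \frac{- 41 \cdot 7 \cdot \frac{5}{4} - 74}{11187} + \frac{20}{-38735} = \left(\left(-41\right) \frac{35}{4} - 74\right) \frac{1}{11187} + 20 \left(- \frac{1}{38735}\right) = \left(- \frac{1435}{4} - 74\right) \frac{1}{11187} - \frac{4}{7747} = \left(- \frac{1731}{4}\right) \frac{1}{11187} - \frac{4}{7747} = - \frac{577}{14916} - \frac{4}{7747} = - \frac{4529683}{115554252}$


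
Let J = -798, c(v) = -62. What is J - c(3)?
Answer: -736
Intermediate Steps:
J - c(3) = -798 - 1*(-62) = -798 + 62 = -736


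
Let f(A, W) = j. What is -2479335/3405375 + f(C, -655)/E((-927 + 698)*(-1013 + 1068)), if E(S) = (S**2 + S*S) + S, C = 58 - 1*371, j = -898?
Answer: -10487808153989/14404983934275 ≈ -0.72807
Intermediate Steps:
C = -313 (C = 58 - 371 = -313)
f(A, W) = -898
E(S) = S + 2*S**2 (E(S) = (S**2 + S**2) + S = 2*S**2 + S = S + 2*S**2)
-2479335/3405375 + f(C, -655)/E((-927 + 698)*(-1013 + 1068)) = -2479335/3405375 - 898*1/((1 + 2*((-927 + 698)*(-1013 + 1068)))*(-1013 + 1068)*(-927 + 698)) = -2479335*1/3405375 - 898*(-1/(12595*(1 + 2*(-229*55)))) = -165289/227025 - 898*(-1/(12595*(1 + 2*(-12595)))) = -165289/227025 - 898*(-1/(12595*(1 - 25190))) = -165289/227025 - 898/((-12595*(-25189))) = -165289/227025 - 898/317255455 = -10487808153989/14404983934275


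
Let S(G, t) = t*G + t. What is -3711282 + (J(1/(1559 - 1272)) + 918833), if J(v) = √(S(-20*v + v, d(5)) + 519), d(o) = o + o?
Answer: -2792449 + √43518671/287 ≈ -2.7924e+6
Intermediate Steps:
d(o) = 2*o
S(G, t) = t + G*t (S(G, t) = G*t + t = t + G*t)
J(v) = √(529 - 190*v) (J(v) = √((2*5)*(1 + (-20*v + v)) + 519) = √(10*(1 - 19*v) + 519) = √((10 - 190*v) + 519) = √(529 - 190*v))
-3711282 + (J(1/(1559 - 1272)) + 918833) = -3711282 + (√(529 - 190/(1559 - 1272)) + 918833) = -3711282 + (√(529 - 190/287) + 918833) = -3711282 + (√(151633/287) + 918833) = -3711282 + (√43518671/287 + 918833) = -3711282 + (918833 + √43518671/287) = -2792449 + √43518671/287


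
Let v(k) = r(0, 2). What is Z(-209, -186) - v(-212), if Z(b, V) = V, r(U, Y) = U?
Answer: -186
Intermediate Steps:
v(k) = 0
Z(-209, -186) - v(-212) = -186 - 1*0 = -186 + 0 = -186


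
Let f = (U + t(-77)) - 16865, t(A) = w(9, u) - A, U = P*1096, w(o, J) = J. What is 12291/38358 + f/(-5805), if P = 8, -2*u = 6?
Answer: 42121721/24740910 ≈ 1.7025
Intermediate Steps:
u = -3 (u = -½*6 = -3)
U = 8768 (U = 8*1096 = 8768)
t(A) = -3 - A
f = -8023 (f = (8768 + (-3 - 1*(-77))) - 16865 = (8768 + (-3 + 77)) - 16865 = (8768 + 74) - 16865 = 8842 - 16865 = -8023)
12291/38358 + f/(-5805) = 12291/38358 - 8023/(-5805) = 12291*(1/38358) - 8023*(-1/5805) = 4097/12786 + 8023/5805 = 42121721/24740910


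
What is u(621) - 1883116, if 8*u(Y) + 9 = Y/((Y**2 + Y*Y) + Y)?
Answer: -9362858345/4972 ≈ -1.8831e+6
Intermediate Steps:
u(Y) = -9/8 + Y/(8*(Y + 2*Y**2)) (u(Y) = -9/8 + (Y/((Y**2 + Y*Y) + Y))/8 = -9/8 + (Y/((Y**2 + Y**2) + Y))/8 = -9/8 + (Y/(2*Y**2 + Y))/8 = -9/8 + (Y/(Y + 2*Y**2))/8 = -9/8 + Y/(8*(Y + 2*Y**2)))
u(621) - 1883116 = (-4 - 9*621)/(4*(1 + 2*621)) - 1883116 = (-4 - 5589)/(4*(1 + 1242)) - 1883116 = (1/4)*(-5593)/1243 - 1883116 = (1/4)*(1/1243)*(-5593) - 1883116 = -5593/4972 - 1883116 = -9362858345/4972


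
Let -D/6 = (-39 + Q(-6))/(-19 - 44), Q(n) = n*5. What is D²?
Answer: 2116/49 ≈ 43.184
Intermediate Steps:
Q(n) = 5*n
D = -46/7 (D = -6*(-39 + 5*(-6))/(-19 - 44) = -6*(-39 - 30)/(-63) = -(-414)*(-1)/63 = -6*23/21 = -46/7 ≈ -6.5714)
D² = (-46/7)² = 2116/49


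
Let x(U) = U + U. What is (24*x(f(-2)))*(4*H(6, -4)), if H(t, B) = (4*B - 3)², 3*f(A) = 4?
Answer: 92416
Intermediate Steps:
f(A) = 4/3 (f(A) = (⅓)*4 = 4/3)
H(t, B) = (-3 + 4*B)²
x(U) = 2*U
(24*x(f(-2)))*(4*H(6, -4)) = (24*(2*(4/3)))*(4*(-3 + 4*(-4))²) = (24*(8/3))*(4*(-3 - 16)²) = 64*(4*(-19)²) = 64*(4*361) = 64*1444 = 92416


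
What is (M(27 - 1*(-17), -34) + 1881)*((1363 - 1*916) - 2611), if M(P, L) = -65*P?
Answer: 2118556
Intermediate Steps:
(M(27 - 1*(-17), -34) + 1881)*((1363 - 1*916) - 2611) = (-65*(27 - 1*(-17)) + 1881)*((1363 - 1*916) - 2611) = (-65*(27 + 17) + 1881)*((1363 - 916) - 2611) = (-65*44 + 1881)*(447 - 2611) = (-2860 + 1881)*(-2164) = -979*(-2164) = 2118556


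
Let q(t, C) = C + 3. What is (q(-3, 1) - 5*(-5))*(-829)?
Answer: -24041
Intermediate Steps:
q(t, C) = 3 + C
(q(-3, 1) - 5*(-5))*(-829) = ((3 + 1) - 5*(-5))*(-829) = (4 - 1*(-25))*(-829) = (4 + 25)*(-829) = 29*(-829) = -24041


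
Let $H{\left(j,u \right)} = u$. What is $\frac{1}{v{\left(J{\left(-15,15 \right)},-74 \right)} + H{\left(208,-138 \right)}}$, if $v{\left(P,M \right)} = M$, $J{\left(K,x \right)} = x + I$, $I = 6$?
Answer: $- \frac{1}{212} \approx -0.004717$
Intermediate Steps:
$J{\left(K,x \right)} = 6 + x$ ($J{\left(K,x \right)} = x + 6 = 6 + x$)
$\frac{1}{v{\left(J{\left(-15,15 \right)},-74 \right)} + H{\left(208,-138 \right)}} = \frac{1}{-74 - 138} = \frac{1}{-212} = - \frac{1}{212}$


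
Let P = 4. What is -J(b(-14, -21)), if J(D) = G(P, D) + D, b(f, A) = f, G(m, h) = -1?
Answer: 15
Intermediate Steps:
J(D) = -1 + D
-J(b(-14, -21)) = -(-1 - 14) = -1*(-15) = 15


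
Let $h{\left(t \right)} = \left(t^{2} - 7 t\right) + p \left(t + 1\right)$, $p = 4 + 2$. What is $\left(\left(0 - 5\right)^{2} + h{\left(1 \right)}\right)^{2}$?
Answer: $961$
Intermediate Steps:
$p = 6$
$h{\left(t \right)} = 6 + t^{2} - t$ ($h{\left(t \right)} = \left(t^{2} - 7 t\right) + 6 \left(t + 1\right) = \left(t^{2} - 7 t\right) + 6 \left(1 + t\right) = \left(t^{2} - 7 t\right) + \left(6 + 6 t\right) = 6 + t^{2} - t$)
$\left(\left(0 - 5\right)^{2} + h{\left(1 \right)}\right)^{2} = \left(\left(0 - 5\right)^{2} + \left(6 + 1^{2} - 1\right)\right)^{2} = \left(\left(-5\right)^{2} + \left(6 + 1 - 1\right)\right)^{2} = \left(25 + 6\right)^{2} = 31^{2} = 961$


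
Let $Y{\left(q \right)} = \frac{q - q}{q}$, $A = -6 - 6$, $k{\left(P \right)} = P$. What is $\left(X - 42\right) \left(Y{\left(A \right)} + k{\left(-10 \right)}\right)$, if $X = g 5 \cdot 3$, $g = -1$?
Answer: $570$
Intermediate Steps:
$A = -12$
$Y{\left(q \right)} = 0$ ($Y{\left(q \right)} = \frac{0}{q} = 0$)
$X = -15$ ($X = \left(-1\right) 5 \cdot 3 = \left(-5\right) 3 = -15$)
$\left(X - 42\right) \left(Y{\left(A \right)} + k{\left(-10 \right)}\right) = \left(-15 - 42\right) \left(0 - 10\right) = \left(-57\right) \left(-10\right) = 570$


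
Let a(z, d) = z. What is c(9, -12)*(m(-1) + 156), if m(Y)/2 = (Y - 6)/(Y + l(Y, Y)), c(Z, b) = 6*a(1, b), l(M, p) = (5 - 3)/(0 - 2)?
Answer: 978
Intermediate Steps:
l(M, p) = -1 (l(M, p) = 2/(-2) = 2*(-½) = -1)
c(Z, b) = 6 (c(Z, b) = 6*1 = 6)
m(Y) = 2*(-6 + Y)/(-1 + Y) (m(Y) = 2*((Y - 6)/(Y - 1)) = 2*((-6 + Y)/(-1 + Y)) = 2*(-6 + Y)/(-1 + Y))
c(9, -12)*(m(-1) + 156) = 6*(2*(-6 - 1)/(-1 - 1) + 156) = 6*(2*(-7)/(-2) + 156) = 6*(2*(-½)*(-7) + 156) = 6*(7 + 156) = 6*163 = 978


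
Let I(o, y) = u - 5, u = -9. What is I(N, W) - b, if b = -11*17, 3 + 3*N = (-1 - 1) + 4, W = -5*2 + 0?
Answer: 173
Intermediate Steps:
W = -10 (W = -10 + 0 = -10)
N = -⅓ (N = -1 + ((-1 - 1) + 4)/3 = -1 + (-2 + 4)/3 = -1 + (⅓)*2 = -1 + ⅔ = -⅓ ≈ -0.33333)
I(o, y) = -14 (I(o, y) = -9 - 5 = -14)
b = -187
I(N, W) - b = -14 - 1*(-187) = -14 + 187 = 173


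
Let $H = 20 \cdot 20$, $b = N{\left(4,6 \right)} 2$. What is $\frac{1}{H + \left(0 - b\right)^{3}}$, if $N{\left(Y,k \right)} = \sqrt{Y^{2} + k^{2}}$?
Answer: $- \frac{25}{552432} - \frac{13 \sqrt{13}}{138108} \approx -0.00038464$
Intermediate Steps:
$b = 4 \sqrt{13}$ ($b = \sqrt{4^{2} + 6^{2}} \cdot 2 = \sqrt{16 + 36} \cdot 2 = \sqrt{52} \cdot 2 = 2 \sqrt{13} \cdot 2 = 4 \sqrt{13} \approx 14.422$)
$H = 400$
$\frac{1}{H + \left(0 - b\right)^{3}} = \frac{1}{400 + \left(0 - 4 \sqrt{13}\right)^{3}} = \frac{1}{400 + \left(- 4 \sqrt{13}\right)^{3}} = \frac{1}{400 - 832 \sqrt{13}}$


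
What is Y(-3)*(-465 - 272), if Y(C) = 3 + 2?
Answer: -3685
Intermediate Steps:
Y(C) = 5
Y(-3)*(-465 - 272) = 5*(-465 - 272) = 5*(-737) = -3685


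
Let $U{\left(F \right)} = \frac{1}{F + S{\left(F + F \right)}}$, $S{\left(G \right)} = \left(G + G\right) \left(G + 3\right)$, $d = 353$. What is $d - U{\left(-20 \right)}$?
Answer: $\frac{1037819}{2940} \approx 353.0$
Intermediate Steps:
$S{\left(G \right)} = 2 G \left(3 + G\right)$
$U{\left(F \right)} = \frac{1}{F + 4 F \left(3 + 2 F\right)}$ ($U{\left(F \right)} = \frac{1}{F + 2 \left(F + F\right) \left(3 + \left(F + F\right)\right)} = \frac{1}{F + 2 \cdot 2 F \left(3 + 2 F\right)} = \frac{1}{F + 4 F \left(3 + 2 F\right)}$)
$d - U{\left(-20 \right)} = 353 - \frac{1}{\left(-20\right) \left(13 + 8 \left(-20\right)\right)} = 353 - - \frac{1}{20 \left(13 - 160\right)} = 353 - - \frac{1}{20 \left(-147\right)} = 353 - \left(- \frac{1}{20}\right) \left(- \frac{1}{147}\right) = 353 - \frac{1}{2940} = \frac{1037819}{2940}$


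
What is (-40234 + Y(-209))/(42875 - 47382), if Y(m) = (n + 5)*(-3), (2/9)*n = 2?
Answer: 40276/4507 ≈ 8.9363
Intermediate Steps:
n = 9 (n = (9/2)*2 = 9)
Y(m) = -42 (Y(m) = (9 + 5)*(-3) = 14*(-3) = -42)
(-40234 + Y(-209))/(42875 - 47382) = (-40234 - 42)/(42875 - 47382) = -40276/(-4507) = -40276*(-1/4507) = 40276/4507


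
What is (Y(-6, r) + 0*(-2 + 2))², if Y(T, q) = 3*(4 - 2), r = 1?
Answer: 36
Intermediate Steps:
Y(T, q) = 6 (Y(T, q) = 3*2 = 6)
(Y(-6, r) + 0*(-2 + 2))² = (6 + 0*(-2 + 2))² = (6 + 0*0)² = (6 + 0)² = 6² = 36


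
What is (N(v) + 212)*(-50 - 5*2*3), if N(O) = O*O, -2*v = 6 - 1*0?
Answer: -17680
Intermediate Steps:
v = -3 (v = -(6 - 1*0)/2 = -(6 + 0)/2 = -½*6 = -3)
N(O) = O²
(N(v) + 212)*(-50 - 5*2*3) = ((-3)² + 212)*(-50 - 5*2*3) = (9 + 212)*(-50 - 10*3) = 221*(-50 - 1*30) = 221*(-50 - 30) = 221*(-80) = -17680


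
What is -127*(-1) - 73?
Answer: 54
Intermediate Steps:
-127*(-1) - 73 = 127 - 73 = 54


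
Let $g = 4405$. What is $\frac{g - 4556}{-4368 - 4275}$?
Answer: $\frac{151}{8643} \approx 0.017471$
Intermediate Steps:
$\frac{g - 4556}{-4368 - 4275} = \frac{4405 - 4556}{-4368 - 4275} = - \frac{151}{-8643} = \left(-151\right) \left(- \frac{1}{8643}\right) = \frac{151}{8643}$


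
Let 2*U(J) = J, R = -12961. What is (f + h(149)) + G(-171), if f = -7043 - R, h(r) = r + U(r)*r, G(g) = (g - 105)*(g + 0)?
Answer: 128727/2 ≈ 64364.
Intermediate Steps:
G(g) = g*(-105 + g) (G(g) = (-105 + g)*g = g*(-105 + g))
U(J) = J/2
h(r) = r + r²/2 (h(r) = r + (r/2)*r = r + r²/2)
f = 5918 (f = -7043 - 1*(-12961) = -7043 + 12961 = 5918)
(f + h(149)) + G(-171) = (5918 + (½)*149*(2 + 149)) - 171*(-105 - 171) = (5918 + (½)*149*151) - 171*(-276) = (5918 + 22499/2) + 47196 = 34335/2 + 47196 = 128727/2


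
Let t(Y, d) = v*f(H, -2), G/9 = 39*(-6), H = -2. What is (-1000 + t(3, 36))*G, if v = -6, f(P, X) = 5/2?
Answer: 2137590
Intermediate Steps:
f(P, X) = 5/2 (f(P, X) = 5*(1/2) = 5/2)
G = -2106 (G = 9*(39*(-6)) = 9*(-234) = -2106)
t(Y, d) = -15 (t(Y, d) = -6*5/2 = -15)
(-1000 + t(3, 36))*G = (-1000 - 15)*(-2106) = -1015*(-2106) = 2137590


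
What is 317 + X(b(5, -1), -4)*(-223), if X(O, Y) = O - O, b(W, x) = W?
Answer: 317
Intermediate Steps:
X(O, Y) = 0
317 + X(b(5, -1), -4)*(-223) = 317 + 0*(-223) = 317 + 0 = 317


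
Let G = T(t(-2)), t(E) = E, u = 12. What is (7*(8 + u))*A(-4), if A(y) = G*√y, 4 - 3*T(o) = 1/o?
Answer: 420*I ≈ 420.0*I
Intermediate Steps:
T(o) = 4/3 - 1/(3*o)
G = 3/2 (G = (⅓)*(-1 + 4*(-2))/(-2) = (⅓)*(-½)*(-1 - 8) = (⅓)*(-½)*(-9) = 3/2 ≈ 1.5000)
A(y) = 3*√y/2
(7*(8 + u))*A(-4) = (7*(8 + 12))*(3*√(-4)/2) = (7*20)*(3*(2*I)/2) = 140*(3*I) = 420*I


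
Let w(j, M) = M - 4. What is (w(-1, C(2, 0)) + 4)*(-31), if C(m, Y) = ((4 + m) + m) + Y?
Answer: -248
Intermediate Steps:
C(m, Y) = 4 + Y + 2*m (C(m, Y) = (4 + 2*m) + Y = 4 + Y + 2*m)
w(j, M) = -4 + M
(w(-1, C(2, 0)) + 4)*(-31) = ((-4 + (4 + 0 + 2*2)) + 4)*(-31) = ((-4 + (4 + 0 + 4)) + 4)*(-31) = ((-4 + 8) + 4)*(-31) = (4 + 4)*(-31) = 8*(-31) = -248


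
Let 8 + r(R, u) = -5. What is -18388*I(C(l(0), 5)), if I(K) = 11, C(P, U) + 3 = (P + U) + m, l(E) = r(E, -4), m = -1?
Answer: -202268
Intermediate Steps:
r(R, u) = -13 (r(R, u) = -8 - 5 = -13)
l(E) = -13
C(P, U) = -4 + P + U (C(P, U) = -3 + ((P + U) - 1) = -3 + (-1 + P + U) = -4 + P + U)
-18388*I(C(l(0), 5)) = -18388*11 = -202268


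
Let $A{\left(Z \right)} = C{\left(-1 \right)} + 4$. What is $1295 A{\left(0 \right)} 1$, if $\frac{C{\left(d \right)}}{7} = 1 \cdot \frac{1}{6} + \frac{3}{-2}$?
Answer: $- \frac{20720}{3} \approx -6906.7$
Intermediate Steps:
$C{\left(d \right)} = - \frac{28}{3}$ ($C{\left(d \right)} = 7 \left(1 \cdot \frac{1}{6} + \frac{3}{-2}\right) = 7 \left(1 \cdot \frac{1}{6} + 3 \left(- \frac{1}{2}\right)\right) = 7 \left(\frac{1}{6} - \frac{3}{2}\right) = 7 \left(- \frac{4}{3}\right) = - \frac{28}{3}$)
$A{\left(Z \right)} = - \frac{16}{3}$ ($A{\left(Z \right)} = - \frac{28}{3} + 4 = - \frac{16}{3}$)
$1295 A{\left(0 \right)} 1 = 1295 \left(\left(- \frac{16}{3}\right) 1\right) = 1295 \left(- \frac{16}{3}\right) = - \frac{20720}{3}$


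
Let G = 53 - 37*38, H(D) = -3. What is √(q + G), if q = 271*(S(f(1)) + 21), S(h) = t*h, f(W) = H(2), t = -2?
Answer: 2*√1491 ≈ 77.227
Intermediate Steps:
f(W) = -3
S(h) = -2*h
q = 7317 (q = 271*(-2*(-3) + 21) = 271*(6 + 21) = 271*27 = 7317)
G = -1353 (G = 53 - 1406 = -1353)
√(q + G) = √(7317 - 1353) = √5964 = 2*√1491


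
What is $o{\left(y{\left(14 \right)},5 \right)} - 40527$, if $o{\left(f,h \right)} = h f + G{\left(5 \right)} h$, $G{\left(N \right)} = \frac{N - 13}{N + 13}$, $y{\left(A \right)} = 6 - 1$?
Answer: $- \frac{364538}{9} \approx -40504.0$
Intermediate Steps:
$y{\left(A \right)} = 5$ ($y{\left(A \right)} = 6 - 1 = 5$)
$G{\left(N \right)} = \frac{-13 + N}{13 + N}$
$o{\left(f,h \right)} = - \frac{4 h}{9} + f h$ ($o{\left(f,h \right)} = h f + \frac{-13 + 5}{13 + 5} h = f h + \frac{1}{18} \left(-8\right) h = f h - \frac{4 h}{9} = - \frac{4 h}{9} + f h$)
$o{\left(y{\left(14 \right)},5 \right)} - 40527 = \frac{1}{9} \cdot 5 \left(-4 + 9 \cdot 5\right) - 40527 = \frac{1}{9} \cdot 5 \left(-4 + 45\right) - 40527 = \frac{1}{9} \cdot 5 \cdot 41 - 40527 = \frac{205}{9} - 40527 = - \frac{364538}{9}$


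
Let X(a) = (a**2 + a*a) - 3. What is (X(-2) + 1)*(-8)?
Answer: -48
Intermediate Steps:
X(a) = -3 + 2*a**2 (X(a) = (a**2 + a**2) - 3 = 2*a**2 - 3 = -3 + 2*a**2)
(X(-2) + 1)*(-8) = ((-3 + 2*(-2)**2) + 1)*(-8) = ((-3 + 2*4) + 1)*(-8) = ((-3 + 8) + 1)*(-8) = (5 + 1)*(-8) = 6*(-8) = -48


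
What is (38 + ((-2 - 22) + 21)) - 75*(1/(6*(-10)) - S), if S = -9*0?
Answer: 145/4 ≈ 36.250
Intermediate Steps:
S = 0
(38 + ((-2 - 22) + 21)) - 75*(1/(6*(-10)) - S) = (38 + ((-2 - 22) + 21)) - 75*(1/(6*(-10)) - 1*0) = (38 + (-24 + 21)) - 75*(1/(-60) + 0) = (38 - 3) - 75*(-1/60 + 0) = 35 - 75*(-1/60) = 35 + 5/4 = 145/4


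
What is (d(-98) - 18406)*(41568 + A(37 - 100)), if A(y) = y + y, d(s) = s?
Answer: -766842768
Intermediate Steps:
A(y) = 2*y
(d(-98) - 18406)*(41568 + A(37 - 100)) = (-98 - 18406)*(41568 + 2*(37 - 100)) = -18504*(41568 + 2*(-63)) = -18504*(41568 - 126) = -18504*41442 = -766842768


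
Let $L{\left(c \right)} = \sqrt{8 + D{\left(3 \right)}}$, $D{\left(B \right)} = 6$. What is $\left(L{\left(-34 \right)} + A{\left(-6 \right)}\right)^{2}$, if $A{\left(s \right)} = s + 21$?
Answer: $\left(15 + \sqrt{14}\right)^{2} \approx 351.25$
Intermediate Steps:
$A{\left(s \right)} = 21 + s$
$L{\left(c \right)} = \sqrt{14}$ ($L{\left(c \right)} = \sqrt{8 + 6} = \sqrt{14}$)
$\left(L{\left(-34 \right)} + A{\left(-6 \right)}\right)^{2} = \left(\sqrt{14} + \left(21 - 6\right)\right)^{2} = \left(\sqrt{14} + 15\right)^{2} = \left(15 + \sqrt{14}\right)^{2}$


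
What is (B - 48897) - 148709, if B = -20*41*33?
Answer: -224666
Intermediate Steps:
B = -27060 (B = -820*33 = -27060)
(B - 48897) - 148709 = (-27060 - 48897) - 148709 = -75957 - 148709 = -224666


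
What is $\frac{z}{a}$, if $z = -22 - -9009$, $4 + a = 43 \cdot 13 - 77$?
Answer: $\frac{8987}{478} \approx 18.801$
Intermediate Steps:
$a = 478$ ($a = -4 + \left(43 \cdot 13 - 77\right) = -4 + \left(559 - 77\right) = -4 + 482 = 478$)
$z = 8987$ ($z = -22 + 9009 = 8987$)
$\frac{z}{a} = \frac{8987}{478}$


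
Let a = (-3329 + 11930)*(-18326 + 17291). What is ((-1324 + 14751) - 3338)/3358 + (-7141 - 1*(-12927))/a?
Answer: 3904052249/1299697110 ≈ 3.0038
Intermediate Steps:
a = -8902035 (a = 8601*(-1035) = -8902035)
((-1324 + 14751) - 3338)/3358 + (-7141 - 1*(-12927))/a = ((-1324 + 14751) - 3338)/3358 + (-7141 - 1*(-12927))/(-8902035) = (13427 - 3338)*(1/3358) + (-7141 + 12927)*(-1/8902035) = 10089*(1/3358) + 5786*(-1/8902035) = 10089/3358 - 5786/8902035 = 3904052249/1299697110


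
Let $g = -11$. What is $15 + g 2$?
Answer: $-7$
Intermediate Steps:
$15 + g 2 = 15 - 22 = -7$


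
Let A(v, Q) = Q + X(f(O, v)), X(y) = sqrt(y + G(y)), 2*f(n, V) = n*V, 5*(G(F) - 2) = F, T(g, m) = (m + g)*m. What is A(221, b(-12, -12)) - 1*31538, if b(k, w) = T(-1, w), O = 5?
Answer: -31382 + sqrt(665) ≈ -31356.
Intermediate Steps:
T(g, m) = m*(g + m) (T(g, m) = (g + m)*m = m*(g + m))
G(F) = 2 + F/5
b(k, w) = w*(-1 + w)
f(n, V) = V*n/2 (f(n, V) = (n*V)/2 = (V*n)/2 = V*n/2)
X(y) = sqrt(2 + 6*y/5) (X(y) = sqrt(y + (2 + y/5)) = sqrt(2 + 6*y/5))
A(v, Q) = Q + sqrt(50 + 75*v)/5 (A(v, Q) = Q + sqrt(50 + 30*((1/2)*v*5))/5 = Q + sqrt(50 + 30*(5*v/2))/5 = Q + sqrt(50 + 75*v)/5)
A(221, b(-12, -12)) - 1*31538 = (-12*(-1 - 12) + sqrt(2 + 3*221)) - 1*31538 = (-12*(-13) + sqrt(2 + 663)) - 31538 = (156 + sqrt(665)) - 31538 = -31382 + sqrt(665)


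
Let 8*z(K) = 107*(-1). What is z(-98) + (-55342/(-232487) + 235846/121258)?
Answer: -1262046455609/112763634584 ≈ -11.192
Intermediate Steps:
z(K) = -107/8 (z(K) = (107*(-1))/8 = (⅛)*(-107) = -107/8)
z(-98) + (-55342/(-232487) + 235846/121258) = -107/8 + (-55342/(-232487) + 235846/121258) = -107/8 + (-55342*(-1/232487) + 235846*(1/121258)) = -107/8 + (55342/232487 + 117923/60629) = -107/8 + 30770894619/14095454323 = -1262046455609/112763634584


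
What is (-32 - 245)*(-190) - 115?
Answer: 52515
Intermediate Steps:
(-32 - 245)*(-190) - 115 = -277*(-190) - 115 = 52630 - 115 = 52515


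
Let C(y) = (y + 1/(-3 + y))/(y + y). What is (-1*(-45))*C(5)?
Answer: 99/4 ≈ 24.750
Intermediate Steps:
C(y) = (y + 1/(-3 + y))/(2*y) (C(y) = (y + 1/(-3 + y))/((2*y)) = (y + 1/(-3 + y))*(1/(2*y)) = (y + 1/(-3 + y))/(2*y))
(-1*(-45))*C(5) = (-1*(-45))*((½)*(1 + 5² - 3*5)/(5*(-3 + 5))) = 45*((½)*(⅕)*(1 + 25 - 15)/2) = 45*((½)*(⅕)*(½)*11) = 45*(11/20) = 99/4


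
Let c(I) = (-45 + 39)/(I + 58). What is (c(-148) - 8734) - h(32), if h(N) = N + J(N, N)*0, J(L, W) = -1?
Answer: -131489/15 ≈ -8765.9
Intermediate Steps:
c(I) = -6/(58 + I)
h(N) = N (h(N) = N - 1*0 = N + 0 = N)
(c(-148) - 8734) - h(32) = (-6/(58 - 148) - 8734) - 1*32 = (-6/(-90) - 8734) - 32 = (-6*(-1/90) - 8734) - 32 = (1/15 - 8734) - 32 = -131009/15 - 32 = -131489/15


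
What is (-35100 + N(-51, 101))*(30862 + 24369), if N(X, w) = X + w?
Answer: -1935846550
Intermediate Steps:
(-35100 + N(-51, 101))*(30862 + 24369) = (-35100 + (-51 + 101))*(30862 + 24369) = (-35100 + 50)*55231 = -35050*55231 = -1935846550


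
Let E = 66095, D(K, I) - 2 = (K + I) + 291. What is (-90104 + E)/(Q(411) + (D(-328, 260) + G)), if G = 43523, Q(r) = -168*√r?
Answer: -262586433/475571860 - 504189*√411/237785930 ≈ -0.59513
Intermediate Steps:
D(K, I) = 293 + I + K (D(K, I) = 2 + ((K + I) + 291) = 2 + ((I + K) + 291) = 2 + (291 + I + K) = 293 + I + K)
(-90104 + E)/(Q(411) + (D(-328, 260) + G)) = (-90104 + 66095)/(-168*√411 + ((293 + 260 - 328) + 43523)) = -24009/(-168*√411 + (225 + 43523)) = -24009/(-168*√411 + 43748) = -24009/(43748 - 168*√411)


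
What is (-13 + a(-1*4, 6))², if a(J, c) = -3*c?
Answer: 961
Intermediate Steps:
(-13 + a(-1*4, 6))² = (-13 - 3*6)² = (-13 - 18)² = (-31)² = 961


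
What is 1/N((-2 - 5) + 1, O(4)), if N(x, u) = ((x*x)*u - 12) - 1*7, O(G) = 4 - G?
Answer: -1/19 ≈ -0.052632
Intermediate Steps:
N(x, u) = -19 + u*x² (N(x, u) = (x²*u - 12) - 7 = (u*x² - 12) - 7 = (-12 + u*x²) - 7 = -19 + u*x²)
1/N((-2 - 5) + 1, O(4)) = 1/(-19 + (4 - 1*4)*((-2 - 5) + 1)²) = 1/(-19 + (4 - 4)*(-7 + 1)²) = 1/(-19 + 0*(-6)²) = 1/(-19 + 0*36) = 1/(-19 + 0) = 1/(-19) = -1/19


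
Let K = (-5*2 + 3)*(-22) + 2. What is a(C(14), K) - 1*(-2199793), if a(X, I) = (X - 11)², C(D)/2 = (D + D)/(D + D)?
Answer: 2199874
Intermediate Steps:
C(D) = 2 (C(D) = 2*((D + D)/(D + D)) = 2*((2*D)/((2*D))) = 2*((2*D)*(1/(2*D))) = 2*1 = 2)
K = 156 (K = (-10 + 3)*(-22) + 2 = -7*(-22) + 2 = 154 + 2 = 156)
a(X, I) = (-11 + X)²
a(C(14), K) - 1*(-2199793) = (-11 + 2)² - 1*(-2199793) = (-9)² + 2199793 = 81 + 2199793 = 2199874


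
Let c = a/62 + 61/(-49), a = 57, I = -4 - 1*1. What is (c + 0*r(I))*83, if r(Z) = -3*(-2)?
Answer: -82087/3038 ≈ -27.020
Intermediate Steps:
I = -5 (I = -4 - 1 = -5)
r(Z) = 6
c = -989/3038 (c = 57/62 + 61/(-49) = 57*(1/62) + 61*(-1/49) = 57/62 - 61/49 = -989/3038 ≈ -0.32554)
(c + 0*r(I))*83 = (-989/3038 + 0*6)*83 = (-989/3038 + 0)*83 = -989/3038*83 = -82087/3038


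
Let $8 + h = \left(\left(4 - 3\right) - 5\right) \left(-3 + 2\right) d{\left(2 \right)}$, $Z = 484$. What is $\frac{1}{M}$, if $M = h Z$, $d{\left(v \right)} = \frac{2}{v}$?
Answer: $- \frac{1}{1936} \approx -0.00051653$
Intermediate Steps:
$h = -4$ ($h = -8 + \left(\left(4 - 3\right) - 5\right) \left(-3 + 2\right) \frac{2}{2} = -8 + \left(1 - 5\right) \left(- \frac{2}{2}\right) = -8 - 4 \left(\left(-1\right) 1\right) = -8 - -4 = -8 + 4 = -4$)
$M = -1936$ ($M = \left(-4\right) 484 = -1936$)
$\frac{1}{M} = \frac{1}{-1936} = - \frac{1}{1936}$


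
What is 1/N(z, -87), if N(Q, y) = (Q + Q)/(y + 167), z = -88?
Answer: -5/11 ≈ -0.45455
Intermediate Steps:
N(Q, y) = 2*Q/(167 + y) (N(Q, y) = (2*Q)/(167 + y) = 2*Q/(167 + y))
1/N(z, -87) = 1/(2*(-88)/(167 - 87)) = 1/(2*(-88)/80) = 1/(2*(-88)*(1/80)) = 1/(-11/5) = -5/11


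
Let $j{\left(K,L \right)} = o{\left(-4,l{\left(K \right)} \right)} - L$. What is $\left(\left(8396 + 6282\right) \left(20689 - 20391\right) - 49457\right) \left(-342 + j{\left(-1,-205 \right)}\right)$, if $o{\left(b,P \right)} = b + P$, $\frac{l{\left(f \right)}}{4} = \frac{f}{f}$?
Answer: $-592468419$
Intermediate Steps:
$l{\left(f \right)} = 4$ ($l{\left(f \right)} = 4 \frac{f}{f} = 4 \cdot 1 = 4$)
$o{\left(b,P \right)} = P + b$
$j{\left(K,L \right)} = - L$ ($j{\left(K,L \right)} = \left(4 - 4\right) - L = 0 - L = - L$)
$\left(\left(8396 + 6282\right) \left(20689 - 20391\right) - 49457\right) \left(-342 + j{\left(-1,-205 \right)}\right) = \left(\left(8396 + 6282\right) \left(20689 - 20391\right) - 49457\right) \left(-342 - -205\right) = \left(14678 \cdot 298 - 49457\right) \left(-342 + 205\right) = \left(4374044 - 49457\right) \left(-137\right) = 4324587 \left(-137\right) = -592468419$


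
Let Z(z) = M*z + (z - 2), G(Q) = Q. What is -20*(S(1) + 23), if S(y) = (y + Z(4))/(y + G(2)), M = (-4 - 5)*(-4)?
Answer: -1440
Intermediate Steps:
M = 36 (M = -9*(-4) = 36)
Z(z) = -2 + 37*z (Z(z) = 36*z + (z - 2) = 36*z + (-2 + z) = -2 + 37*z)
S(y) = (146 + y)/(2 + y) (S(y) = (y + (-2 + 37*4))/(y + 2) = (y + (-2 + 148))/(2 + y) = (y + 146)/(2 + y) = (146 + y)/(2 + y))
-20*(S(1) + 23) = -20*((146 + 1)/(2 + 1) + 23) = -20*(147/3 + 23) = -20*((⅓)*147 + 23) = -20*(49 + 23) = -20*72 = -1440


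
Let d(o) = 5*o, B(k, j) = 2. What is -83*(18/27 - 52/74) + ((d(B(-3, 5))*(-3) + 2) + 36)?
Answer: 1220/111 ≈ 10.991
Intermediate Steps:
-83*(18/27 - 52/74) + ((d(B(-3, 5))*(-3) + 2) + 36) = -83*(18/27 - 52/74) + (((5*2)*(-3) + 2) + 36) = -83*(18*(1/27) - 52*1/74) + ((10*(-3) + 2) + 36) = -83*(⅔ - 26/37) + ((-30 + 2) + 36) = -83*(-4/111) + (-28 + 36) = 332/111 + 8 = 1220/111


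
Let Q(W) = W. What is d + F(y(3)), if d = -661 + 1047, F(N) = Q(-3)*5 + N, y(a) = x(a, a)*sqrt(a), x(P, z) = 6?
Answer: 371 + 6*sqrt(3) ≈ 381.39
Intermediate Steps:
y(a) = 6*sqrt(a)
F(N) = -15 + N (F(N) = -3*5 + N = -15 + N)
d = 386
d + F(y(3)) = 386 + (-15 + 6*sqrt(3)) = 371 + 6*sqrt(3)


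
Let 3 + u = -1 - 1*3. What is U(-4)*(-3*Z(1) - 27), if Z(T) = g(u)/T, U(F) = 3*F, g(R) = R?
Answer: 72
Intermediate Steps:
u = -7 (u = -3 + (-1 - 1*3) = -3 + (-1 - 3) = -3 - 4 = -7)
Z(T) = -7/T
U(-4)*(-3*Z(1) - 27) = (3*(-4))*(-(-21)/1 - 27) = -12*(-(-21) - 27) = -12*(-3*(-7) - 27) = -12*(21 - 27) = -12*(-6) = 72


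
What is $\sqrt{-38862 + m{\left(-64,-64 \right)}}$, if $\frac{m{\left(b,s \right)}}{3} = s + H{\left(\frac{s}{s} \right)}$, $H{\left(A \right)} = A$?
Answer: $3 i \sqrt{4339} \approx 197.61 i$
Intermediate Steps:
$m{\left(b,s \right)} = 3 + 3 s$ ($m{\left(b,s \right)} = 3 \left(s + \frac{s}{s}\right) = 3 \left(s + 1\right) = 3 \left(1 + s\right) = 3 + 3 s$)
$\sqrt{-38862 + m{\left(-64,-64 \right)}} = \sqrt{-38862 + \left(3 + 3 \left(-64\right)\right)} = \sqrt{-38862 + \left(3 - 192\right)} = \sqrt{-38862 - 189} = \sqrt{-39051} = 3 i \sqrt{4339}$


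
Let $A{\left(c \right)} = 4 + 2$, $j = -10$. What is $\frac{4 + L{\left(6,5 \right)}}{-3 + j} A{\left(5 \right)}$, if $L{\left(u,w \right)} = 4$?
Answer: $- \frac{48}{13} \approx -3.6923$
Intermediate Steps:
$A{\left(c \right)} = 6$
$\frac{4 + L{\left(6,5 \right)}}{-3 + j} A{\left(5 \right)} = \frac{4 + 4}{-3 - 10} \cdot 6 = \frac{8}{-13} \cdot 6 = 8 \left(- \frac{1}{13}\right) 6 = \left(- \frac{8}{13}\right) 6 = - \frac{48}{13}$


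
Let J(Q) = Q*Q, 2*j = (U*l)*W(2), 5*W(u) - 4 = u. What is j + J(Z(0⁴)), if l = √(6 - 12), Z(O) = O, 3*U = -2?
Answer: -2*I*√6/5 ≈ -0.9798*I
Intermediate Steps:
U = -⅔ (U = (⅓)*(-2) = -⅔ ≈ -0.66667)
W(u) = ⅘ + u/5
l = I*√6 (l = √(-6) = I*√6 ≈ 2.4495*I)
j = -2*I*√6/5 (j = ((-2*I*√6/3)*(⅘ + (⅕)*2))/2 = ((-2*I*√6/3)*(⅘ + ⅖))/2 = (-2*I*√6/3*(6/5))/2 = (-4*I*√6/5)/2 = -2*I*√6/5 ≈ -0.9798*I)
J(Q) = Q²
j + J(Z(0⁴)) = -2*I*√6/5 + (0⁴)² = -2*I*√6/5 + 0² = -2*I*√6/5 + 0 = -2*I*√6/5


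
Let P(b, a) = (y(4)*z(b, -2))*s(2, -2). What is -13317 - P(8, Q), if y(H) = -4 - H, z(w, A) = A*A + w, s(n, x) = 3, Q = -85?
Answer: -13029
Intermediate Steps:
z(w, A) = w + A² (z(w, A) = A² + w = w + A²)
P(b, a) = -96 - 24*b (P(b, a) = ((-4 - 1*4)*(b + (-2)²))*3 = ((-4 - 4)*(b + 4))*3 = -8*(4 + b)*3 = (-32 - 8*b)*3 = -96 - 24*b)
-13317 - P(8, Q) = -13317 - (-96 - 24*8) = -13317 - (-96 - 192) = -13317 - 1*(-288) = -13317 + 288 = -13029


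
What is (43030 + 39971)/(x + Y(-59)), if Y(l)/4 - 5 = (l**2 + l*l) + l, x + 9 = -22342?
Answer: 83001/5281 ≈ 15.717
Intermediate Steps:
x = -22351 (x = -9 - 22342 = -22351)
Y(l) = 20 + 4*l + 8*l**2 (Y(l) = 20 + 4*((l**2 + l*l) + l) = 20 + 4*((l**2 + l**2) + l) = 20 + 4*(2*l**2 + l) = 20 + 4*(l + 2*l**2) = 20 + (4*l + 8*l**2) = 20 + 4*l + 8*l**2)
(43030 + 39971)/(x + Y(-59)) = (43030 + 39971)/(-22351 + (20 + 4*(-59) + 8*(-59)**2)) = 83001/(-22351 + (20 - 236 + 8*3481)) = 83001/(-22351 + (20 - 236 + 27848)) = 83001/(-22351 + 27632) = 83001/5281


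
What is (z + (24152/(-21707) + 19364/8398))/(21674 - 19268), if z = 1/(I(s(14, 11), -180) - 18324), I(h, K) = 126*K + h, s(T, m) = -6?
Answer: 4459866347567/8993548337171580 ≈ 0.00049590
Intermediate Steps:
I(h, K) = h + 126*K
z = -1/41010 (z = 1/((-6 + 126*(-180)) - 18324) = 1/((-6 - 22680) - 18324) = 1/(-22686 - 18324) = 1/(-41010) = -1/41010 ≈ -2.4384e-5)
(z + (24152/(-21707) + 19364/8398))/(21674 - 19268) = (-1/41010 + (24152/(-21707) + 19364/8398))/(21674 - 19268) = (-1/41010 + (24152*(-1/21707) + 19364*(1/8398)))/2406 = (-1/41010 + (-24152/21707 + 9682/4199))*(1/2406) = (-1/41010 + 108752926/91147693)*(1/2406) = (4459866347567/3737966889930)*(1/2406) = 4459866347567/8993548337171580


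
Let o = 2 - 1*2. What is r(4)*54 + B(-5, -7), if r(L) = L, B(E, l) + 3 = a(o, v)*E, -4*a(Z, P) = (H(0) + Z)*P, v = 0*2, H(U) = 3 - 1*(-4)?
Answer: 213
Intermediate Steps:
H(U) = 7 (H(U) = 3 + 4 = 7)
v = 0
o = 0 (o = 2 - 2 = 0)
a(Z, P) = -P*(7 + Z)/4 (a(Z, P) = -(7 + Z)*P/4 = -P*(7 + Z)/4)
B(E, l) = -3 (B(E, l) = -3 + (-¼*0*(7 + 0))*E = -3 + (-¼*0*7)*E = -3 + 0*E = -3 + 0 = -3)
r(4)*54 + B(-5, -7) = 4*54 - 3 = 216 - 3 = 213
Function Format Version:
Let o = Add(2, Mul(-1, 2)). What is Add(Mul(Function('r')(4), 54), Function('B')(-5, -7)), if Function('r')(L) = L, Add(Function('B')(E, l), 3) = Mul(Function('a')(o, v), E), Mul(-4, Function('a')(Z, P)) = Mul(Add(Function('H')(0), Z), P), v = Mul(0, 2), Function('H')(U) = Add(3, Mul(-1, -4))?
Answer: 213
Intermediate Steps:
Function('H')(U) = 7 (Function('H')(U) = Add(3, 4) = 7)
v = 0
o = 0 (o = Add(2, -2) = 0)
Function('a')(Z, P) = Mul(Rational(-1, 4), P, Add(7, Z)) (Function('a')(Z, P) = Mul(Rational(-1, 4), Mul(Add(7, Z), P)) = Mul(Rational(-1, 4), Mul(P, Add(7, Z))) = Mul(Rational(-1, 4), P, Add(7, Z)))
Function('B')(E, l) = -3 (Function('B')(E, l) = Add(-3, Mul(Mul(Rational(-1, 4), 0, Add(7, 0)), E)) = Add(-3, Mul(Mul(Rational(-1, 4), 0, 7), E)) = Add(-3, Mul(0, E)) = Add(-3, 0) = -3)
Add(Mul(Function('r')(4), 54), Function('B')(-5, -7)) = Add(Mul(4, 54), -3) = Add(216, -3) = 213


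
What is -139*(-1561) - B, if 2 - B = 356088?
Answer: 573065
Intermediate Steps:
B = -356086 (B = 2 - 1*356088 = 2 - 356088 = -356086)
-139*(-1561) - B = -139*(-1561) - 1*(-356086) = 216979 + 356086 = 573065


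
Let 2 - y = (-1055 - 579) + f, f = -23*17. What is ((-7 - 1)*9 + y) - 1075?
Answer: 880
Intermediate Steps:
f = -391
y = 2027 (y = 2 - ((-1055 - 579) - 391) = 2 - (-1634 - 391) = 2 - 1*(-2025) = 2 + 2025 = 2027)
((-7 - 1)*9 + y) - 1075 = ((-7 - 1)*9 + 2027) - 1075 = (-8*9 + 2027) - 1075 = (-72 + 2027) - 1075 = 1955 - 1075 = 880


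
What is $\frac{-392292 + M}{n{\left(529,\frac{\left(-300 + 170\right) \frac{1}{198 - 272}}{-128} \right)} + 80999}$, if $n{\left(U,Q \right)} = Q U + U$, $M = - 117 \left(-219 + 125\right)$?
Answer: $- \frac{1805808384}{386082223} \approx -4.6773$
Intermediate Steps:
$M = 10998$ ($M = \left(-117\right) \left(-94\right) = 10998$)
$n{\left(U,Q \right)} = U + Q U$
$\frac{-392292 + M}{n{\left(529,\frac{\left(-300 + 170\right) \frac{1}{198 - 272}}{-128} \right)} + 80999} = \frac{-392292 + 10998}{529 \left(1 + \frac{\left(-300 + 170\right) \frac{1}{198 - 272}}{-128}\right) + 80999} = - \frac{381294}{529 \left(1 + - \frac{130}{-74} \left(- \frac{1}{128}\right)\right) + 80999} = - \frac{381294}{529 \left(1 + \left(-130\right) \left(- \frac{1}{74}\right) \left(- \frac{1}{128}\right)\right) + 80999} = - \frac{381294}{529 \left(1 + \frac{65}{37} \left(- \frac{1}{128}\right)\right) + 80999} = - \frac{381294}{529 \left(1 - \frac{65}{4736}\right) + 80999} = - \frac{381294}{529 \cdot \frac{4671}{4736} + 80999} = - \frac{381294}{\frac{2470959}{4736} + 80999} = - \frac{381294}{\frac{386082223}{4736}} = \left(-381294\right) \frac{4736}{386082223} = - \frac{1805808384}{386082223}$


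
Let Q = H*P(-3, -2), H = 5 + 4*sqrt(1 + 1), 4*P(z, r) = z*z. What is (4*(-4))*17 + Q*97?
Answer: 3277/4 + 873*sqrt(2) ≈ 2053.9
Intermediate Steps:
P(z, r) = z**2/4 (P(z, r) = (z*z)/4 = z**2/4)
H = 5 + 4*sqrt(2) ≈ 10.657
Q = 45/4 + 9*sqrt(2) (Q = (5 + 4*sqrt(2))*((1/4)*(-3)**2) = (5 + 4*sqrt(2))*((1/4)*9) = (5 + 4*sqrt(2))*(9/4) = 45/4 + 9*sqrt(2) ≈ 23.978)
(4*(-4))*17 + Q*97 = (4*(-4))*17 + (45/4 + 9*sqrt(2))*97 = -16*17 + (4365/4 + 873*sqrt(2)) = -272 + (4365/4 + 873*sqrt(2)) = 3277/4 + 873*sqrt(2)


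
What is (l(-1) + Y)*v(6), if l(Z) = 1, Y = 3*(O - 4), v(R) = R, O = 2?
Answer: -30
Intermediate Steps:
Y = -6 (Y = 3*(2 - 4) = 3*(-2) = -6)
(l(-1) + Y)*v(6) = (1 - 6)*6 = -5*6 = -30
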